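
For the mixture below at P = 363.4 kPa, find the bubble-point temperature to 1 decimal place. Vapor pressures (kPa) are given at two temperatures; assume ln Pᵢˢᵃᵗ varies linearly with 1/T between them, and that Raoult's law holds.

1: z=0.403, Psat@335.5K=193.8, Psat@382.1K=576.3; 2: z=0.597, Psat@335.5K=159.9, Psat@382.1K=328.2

T = 372.8 K

Bubble-point temperature: ΣzᵢPᵢˢᵃᵗ(T) = P. Interpolate ln Pᵢˢᵃᵗ = aᵢ + bᵢ/T.
  T = 335.5 K: ΣzᵢPᵢˢᵃᵗ = 173.56 kPa
  T = 382.1 K: ΣzᵢPᵢˢᵃᵗ = 428.18 kPa
  T = 358.8 K: ΣzᵢPᵢˢᵃᵗ = 279.53 kPa
  T = 370.5 K: ΣzᵢPᵢˢᵃᵗ = 348.28 kPa
  T = 376.3 K: ΣzᵢPᵢˢᵃᵗ = 386.70 kPa
  T = 373.4 K: ΣzᵢPᵢˢᵃᵗ = 367.12 kPa
Interpolating between 370.5 K and 373.4 K gives T ≈ 372.8 K.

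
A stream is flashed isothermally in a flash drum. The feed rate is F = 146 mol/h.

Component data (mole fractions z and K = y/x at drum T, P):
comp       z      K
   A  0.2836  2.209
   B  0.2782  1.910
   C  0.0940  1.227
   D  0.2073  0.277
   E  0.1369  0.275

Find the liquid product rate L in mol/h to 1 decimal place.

Newton–Raphson from V/F = 0.5:
  V/F = 0.5000: g = 0.01643, g' = -0.7166 → V/F = 0.5229
  V/F = 0.5229: g = -0.00017, g' = -0.7321 → V/F = 0.5227
Converged at V/F = 0.5227.
Then V = V/F·F = 0.5227·146 = 76.3 mol/h and L = F − V = 69.7 mol/h.

L = 69.7 mol/h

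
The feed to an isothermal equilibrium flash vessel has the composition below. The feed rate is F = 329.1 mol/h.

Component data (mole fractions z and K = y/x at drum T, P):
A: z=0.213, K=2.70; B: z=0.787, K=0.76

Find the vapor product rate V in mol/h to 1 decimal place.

V = 139.7 mol/h

Rachford–Rice: g(ψ) = Σ zᵢ(Kᵢ−1)/(1+ψ(Kᵢ−1)) = 0.
Check two-phase: ΣzᵢKᵢ = 1.173 > 1 and Σzᵢ/Kᵢ = 1.114 > 1, so g(0) = 0.173 > 0 and g(1) = -0.114 < 0.
Binary case is linear: z₁(K₁−1)(1+ψ(K₂−1)) + z₂(K₂−1)(1+ψ(K₁−1)) = 0
⇒ ψ = [z₁(K₁−1)+z₂(K₂−1)] / [−(K₁−1)(K₂−1)] = 0.1732/0.4080 = 0.425
Then V = ψ·F = 0.4246·329.1 = 139.7 mol/h and L = F − V = 189.4 mol/h.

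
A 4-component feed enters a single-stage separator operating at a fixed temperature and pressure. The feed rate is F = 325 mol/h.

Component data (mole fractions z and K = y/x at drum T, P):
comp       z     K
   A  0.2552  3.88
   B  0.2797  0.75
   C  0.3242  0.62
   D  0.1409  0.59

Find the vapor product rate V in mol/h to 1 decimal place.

Iterate (Newton) starting at V/F = 0.5:
  V/F = 0.5000: g = -0.00345, g' = -0.4872 → V/F = 0.4929
Converged at V/F = 0.4929.
Then V = V/F·F = 0.4929·325 = 160.2 mol/h and L = F − V = 164.8 mol/h.

V = 160.2 mol/h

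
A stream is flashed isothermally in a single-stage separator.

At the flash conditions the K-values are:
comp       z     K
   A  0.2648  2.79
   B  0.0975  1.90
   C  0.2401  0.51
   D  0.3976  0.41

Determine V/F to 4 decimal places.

Rachford–Rice: g(V/F) = Σ zᵢ(Kᵢ−1)/(1+V/F(Kᵢ−1)) = 0.
Check two-phase: ΣzᵢKᵢ = 1.2095 > 1 and Σzᵢ/Kᵢ = 1.5868 > 1, so g(0) = 0.2095 > 0 and g(1) = -0.5868 < 0.
Newton–Raphson from V/F = 0.41:
  V/F = 0.4100: g = -0.11920, g' = -0.6555 → V/F = 0.2281
  V/F = 0.2281: g = 0.00583, g' = -0.7400 → V/F = 0.2360
  V/F = 0.2360: g = 0.00003, g' = -0.7336 → V/F = 0.2361
Converged at V/F = 0.2361.

V/F = 0.2361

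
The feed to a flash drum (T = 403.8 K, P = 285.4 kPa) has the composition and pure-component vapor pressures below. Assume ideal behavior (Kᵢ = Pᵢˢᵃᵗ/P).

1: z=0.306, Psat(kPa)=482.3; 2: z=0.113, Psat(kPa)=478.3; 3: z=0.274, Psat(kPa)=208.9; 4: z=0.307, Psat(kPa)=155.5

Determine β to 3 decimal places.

β = 0.287

Raoult's law: Kᵢ = Pᵢˢᵃᵗ/P = Pᵢˢᵃᵗ/285.4.
  K_1 = 482.3/285.4 = 1.68991, K_2 = 478.3/285.4 = 1.67589, K_3 = 208.9/285.4 = 0.73196, K_4 = 155.5/285.4 = 0.54485
Material balance + equilibrium reduce to Σ zᵢ(Kᵢ−1)/(1+β(Kᵢ−1)) = 0.
Check two-phase: ΣzᵢKᵢ = 1.074 > 1 and Σzᵢ/Kᵢ = 1.186 > 1, so g(0) = 0.074 > 0 and g(1) = -0.186 < 0.
Newton–Raphson from β = 0.48:
  β = 0.480: g = -0.0468, g' = -0.242 → β = 0.286
  β = 0.286: g = 0.0001, g' = -0.245 → β = 0.287
Converged at β = 0.287.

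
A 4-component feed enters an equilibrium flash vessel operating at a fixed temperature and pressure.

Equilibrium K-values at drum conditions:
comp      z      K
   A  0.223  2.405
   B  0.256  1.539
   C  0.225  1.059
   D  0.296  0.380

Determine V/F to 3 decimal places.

Rachford–Rice: g(V/F) = Σ zᵢ(Kᵢ−1)/(1+V/F(Kᵢ−1)) = 0.
Feasibility: ΣzᵢKᵢ = 1.281, Σzᵢ/Kᵢ = 1.250 — both > 1, two phases present.
Iterate (Newton) starting at V/F = 0.5:
  V/F = 0.500: g = 0.0396, g' = -0.438 → V/F = 0.591
  V/F = 0.591: g = -0.0008, g' = -0.458 → V/F = 0.589
Converged at V/F = 0.589.

V/F = 0.589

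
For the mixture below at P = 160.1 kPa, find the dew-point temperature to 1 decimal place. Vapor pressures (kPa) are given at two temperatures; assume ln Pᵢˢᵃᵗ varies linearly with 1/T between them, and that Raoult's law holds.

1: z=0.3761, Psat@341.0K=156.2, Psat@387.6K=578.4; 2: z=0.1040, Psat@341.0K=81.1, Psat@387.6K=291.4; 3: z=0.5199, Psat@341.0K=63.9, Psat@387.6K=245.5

Dew-point temperature: Σzᵢ·P/Pᵢˢᵃᵗ(T) = 1. Interpolate ln Pᵢˢᵃᵗ = aᵢ + bᵢ/T.
  T = 341.0 K: ΣzᵢP/Pᵢˢᵃᵗ = 1.8934
  T = 387.6 K: ΣzᵢP/Pᵢˢᵃᵗ = 0.5003
  T = 364.3 K: ΣzᵢP/Pᵢˢᵃᵗ = 0.9326
  T = 352.6 K: ΣzᵢP/Pᵢˢᵃᵗ = 1.3154
  T = 358.5 K: ΣzᵢP/Pᵢˢᵃᵗ = 1.1029
  T = 361.4 K: ΣzᵢP/Pᵢˢᵃᵗ = 1.0135
Interpolating between 361.4 K and 364.3 K gives T ≈ 361.9 K.

T = 361.9 K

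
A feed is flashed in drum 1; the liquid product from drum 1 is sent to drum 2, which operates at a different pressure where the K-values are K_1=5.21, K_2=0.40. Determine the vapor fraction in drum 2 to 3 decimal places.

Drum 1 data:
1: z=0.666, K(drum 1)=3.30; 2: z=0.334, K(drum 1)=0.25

Drum 1:
Binary case is linear: z₁(K₁−1)(1+ψ₁(K₂−1)) + z₂(K₂−1)(1+ψ₁(K₁−1)) = 0
⇒ ψ₁ = [z₁(K₁−1)+z₂(K₂−1)] / [−(K₁−1)(K₂−1)] = 1.2813/1.7250 = 0.743
Drum-1 compositions:
  1: x = 0.246, y = 0.811
  2: x = 0.754, y = 0.189
Drum-2 feed = drum-1 liquid: z₂ = (0.2459, 0.7541).
Drum 2:
Binary case is linear: z₁(K₁−1)(1+ψ₂(K₂−1)) + z₂(K₂−1)(1+ψ₂(K₁−1)) = 0
⇒ ψ₂ = [z₁(K₁−1)+z₂(K₂−1)] / [−(K₁−1)(K₂−1)] = 0.5828/2.5260 = 0.231
  1: x = 0.125, y = 0.650
  2: x = 0.875, y = 0.350

V/F (drum 2) = 0.231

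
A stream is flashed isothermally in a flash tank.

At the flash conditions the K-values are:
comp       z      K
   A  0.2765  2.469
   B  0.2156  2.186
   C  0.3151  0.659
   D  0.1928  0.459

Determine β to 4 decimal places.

β = 0.7695

Material balance + equilibrium reduce to Σ zᵢ(Kᵢ−1)/(1+β(Kᵢ−1)) = 0.
g(0) = ΣzᵢKᵢ − 1 = 0.4501 and g(1) = 1 − Σzᵢ/Kᵢ = -0.1088, so a root lies in (0, 1).
Newton–Raphson from β = 0.5:
  β = 0.5000: g = 0.12218, g' = -0.4771 → β = 0.7561
  β = 0.7561: g = 0.00598, g' = -0.4463 → β = 0.7695
Converged at β = 0.7695.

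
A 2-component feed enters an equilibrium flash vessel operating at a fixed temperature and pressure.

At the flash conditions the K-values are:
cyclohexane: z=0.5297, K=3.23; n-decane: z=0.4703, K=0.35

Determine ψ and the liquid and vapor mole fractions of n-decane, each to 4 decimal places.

ψ = 0.6040, x_n-decane = 0.7743, y_n-decane = 0.2710

Material balance + equilibrium reduce to Σ zᵢ(Kᵢ−1)/(1+ψ(Kᵢ−1)) = 0.
Feasibility: ΣzᵢKᵢ = 1.8755, Σzᵢ/Kᵢ = 1.5077 — both > 1, two phases present.
Newton iteration, ψ⁰ = 0.5:
  ψ = 0.5000: g = 0.10562, g' = -1.0250 → ψ = 0.6030
  ψ = 0.6030: g = 0.00100, g' = -1.0166 → ψ = 0.6040
Converged at ψ = 0.6040.
Compositions from xᵢ = zᵢ/(1+ψ(Kᵢ−1)), yᵢ = Kᵢxᵢ:
  cyclohexane: x = 0.2257, y = 0.7290
  n-decane: x = 0.7743, y = 0.2710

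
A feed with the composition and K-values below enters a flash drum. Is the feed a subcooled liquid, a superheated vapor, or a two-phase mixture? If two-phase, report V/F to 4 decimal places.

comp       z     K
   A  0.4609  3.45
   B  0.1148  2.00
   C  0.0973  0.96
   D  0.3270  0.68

superheated vapor

ΣzᵢKᵢ = 2.1355; Σzᵢ/Kᵢ = 0.7732.
Since Σzᵢ/Kᵢ < 1 the mixture is above its dew point — single vapor phase.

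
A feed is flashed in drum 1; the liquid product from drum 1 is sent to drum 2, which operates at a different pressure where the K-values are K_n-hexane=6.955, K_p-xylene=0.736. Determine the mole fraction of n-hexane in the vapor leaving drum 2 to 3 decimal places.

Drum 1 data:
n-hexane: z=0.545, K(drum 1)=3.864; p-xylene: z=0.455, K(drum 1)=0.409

y_n-hexane (drum 2) = 0.295

Drum 1:
Rachford–Rice: g(ψ₁) = Σ zᵢ(Kᵢ−1)/(1+ψ₁(Kᵢ−1)) = 0.
Check two-phase: ΣzᵢKᵢ = 2.292 > 1 and Σzᵢ/Kᵢ = 1.254 > 1, so g(0) = 1.292 > 0 and g(1) = -0.254 < 0.
Binary case is linear: z₁(K₁−1)(1+ψ₁(K₂−1)) + z₂(K₂−1)(1+ψ₁(K₁−1)) = 0
⇒ ψ₁ = [z₁(K₁−1)+z₂(K₂−1)] / [−(K₁−1)(K₂−1)] = 1.2920/1.6926 = 0.763
Drum-1 compositions:
  n-hexane: x = 0.171, y = 0.661
  p-xylene: x = 0.829, y = 0.339
Drum-2 feed = drum-1 liquid: z₂ = (0.1711, 0.8289).
Drum 2:
Binary case is linear: z₁(K₁−1)(1+ψ₂(K₂−1)) + z₂(K₂−1)(1+ψ₂(K₁−1)) = 0
⇒ ψ₂ = [z₁(K₁−1)+z₂(K₂−1)] / [−(K₁−1)(K₂−1)] = 0.7998/1.5721 = 0.509
  n-hexane: x = 0.042, y = 0.295
  p-xylene: x = 0.958, y = 0.705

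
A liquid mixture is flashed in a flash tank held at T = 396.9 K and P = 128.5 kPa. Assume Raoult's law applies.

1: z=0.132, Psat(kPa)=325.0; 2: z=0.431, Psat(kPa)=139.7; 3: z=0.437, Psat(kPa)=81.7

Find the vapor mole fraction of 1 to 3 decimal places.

Raoult's law: Kᵢ = Pᵢˢᵃᵗ/P = Pᵢˢᵃᵗ/128.5.
  K_1 = 325.0/128.5 = 2.52918, K_2 = 139.7/128.5 = 1.08716, K_3 = 81.7/128.5 = 0.63580
Let β = V/F and solve Σ zᵢ(Kᵢ−1)/(1+β(Kᵢ−1)) = 0.
Feasibility: ΣzᵢKᵢ = 1.080, Σzᵢ/Kᵢ = 1.136 — both > 1, two phases present.
Newton–Raphson from β = 0.39:
  β = 0.390: g = -0.0227, g' = -0.203 → β = 0.278
  β = 0.278: g = 0.0012, g' = -0.227 → β = 0.283
Converged at β = 0.283.
Compositions from xᵢ = zᵢ/(1+β(Kᵢ−1)), yᵢ = Kᵢxᵢ:
  1: x = 0.092, y = 0.233
  2: x = 0.421, y = 0.457
  3: x = 0.487, y = 0.310

y_1 = 0.233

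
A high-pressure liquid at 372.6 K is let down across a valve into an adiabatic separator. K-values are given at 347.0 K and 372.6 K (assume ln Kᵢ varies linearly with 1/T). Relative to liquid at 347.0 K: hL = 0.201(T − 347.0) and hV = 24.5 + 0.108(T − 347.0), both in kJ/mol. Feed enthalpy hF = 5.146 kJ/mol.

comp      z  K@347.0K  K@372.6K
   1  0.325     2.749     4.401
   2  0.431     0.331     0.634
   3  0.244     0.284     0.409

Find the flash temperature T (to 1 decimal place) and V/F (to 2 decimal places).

T = 352.1 K, V/F = 0.17

Adiabatic flash: solve Rachford–Rice at each trial T, then check hF = ψ·hV(T) + (1−ψ)·hL(T).
  T = 347.0 K: K = (2.749, 0.331, 0.284), RR gives ψ = 0.088, H_out = 2.151 kJ/mol
  T = 372.6 K: K = (4.401, 0.634, 0.409), RR gives ψ = 0.515, H_out = 16.538 kJ/mol
  T = 359.8 K: K = (3.508, 0.463, 0.343), RR gives ψ = 0.290, H_out = 9.331 kJ/mol
  T = 353.4 K: K = (3.112, 0.393, 0.313), RR gives ψ = 0.191, H_out = 5.853 kJ/mol
  T = 350.2 K: K = (2.927, 0.361, 0.298), RR gives ψ = 0.141, H_out = 4.046 kJ/mol
  T = 351.8 K: K = (3.018, 0.377, 0.305), RR gives ψ = 0.166, H_out = 4.959 kJ/mol
Linear interpolation between T = 351.8 (H_out = 4.959) and T = 353.4 (H_out = 5.853) on hF = 5.146 gives T ≈ 352.1 K, at which ψ = 0.17.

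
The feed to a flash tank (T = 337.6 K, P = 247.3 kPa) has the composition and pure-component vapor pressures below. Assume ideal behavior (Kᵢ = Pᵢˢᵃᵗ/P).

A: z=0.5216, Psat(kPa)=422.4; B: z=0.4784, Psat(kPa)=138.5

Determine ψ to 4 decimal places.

Raoult's law: Kᵢ = Pᵢˢᵃᵗ/P = Pᵢˢᵃᵗ/247.3.
  K_A = 422.4/247.3 = 1.708047, K_B = 138.5/247.3 = 0.560049
Rachford–Rice: g(ψ) = Σ zᵢ(Kᵢ−1)/(1+ψ(Kᵢ−1)) = 0.
g(0) = ΣzᵢKᵢ − 1 = 0.1588 and g(1) = 1 − Σzᵢ/Kᵢ = -0.1596, so a root lies in (0, 1).
Binary case is linear: z₁(K₁−1)(1+ψ(K₂−1)) + z₂(K₂−1)(1+ψ(K₁−1)) = 0
⇒ ψ = [z₁(K₁−1)+z₂(K₂−1)] / [−(K₁−1)(K₂−1)] = 0.15884/0.31151 = 0.5099

ψ = 0.5099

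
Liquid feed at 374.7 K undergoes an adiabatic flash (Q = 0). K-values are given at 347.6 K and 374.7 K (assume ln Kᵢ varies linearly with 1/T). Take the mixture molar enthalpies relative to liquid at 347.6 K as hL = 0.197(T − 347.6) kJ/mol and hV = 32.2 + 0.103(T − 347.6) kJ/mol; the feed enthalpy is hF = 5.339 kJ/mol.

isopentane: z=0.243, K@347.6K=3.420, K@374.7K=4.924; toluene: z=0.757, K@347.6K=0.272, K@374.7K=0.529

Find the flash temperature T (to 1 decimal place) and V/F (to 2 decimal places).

T = 357.0 K, V/F = 0.11

Adiabatic flash: solve Rachford–Rice at each trial T, then check hF = ψ·hV(T) + (1−ψ)·hL(T).
  T = 347.6 K: K = (3.420, 0.272), RR gives ψ = 0.021, H_out = 0.676 kJ/mol
  T = 374.7 K: K = (4.924, 0.529), RR gives ψ = 0.323, H_out = 14.917 kJ/mol
  T = 361.1 K: K = (4.129, 0.384), RR gives ψ = 0.152, H_out = 7.371 kJ/mol
  T = 354.4 K: K = (3.767, 0.324), RR gives ψ = 0.086, H_out = 4.059 kJ/mol
  T = 357.8 K: K = (3.948, 0.354), RR gives ψ = 0.119, H_out = 5.732 kJ/mol
  T = 356.1 K: K = (3.857, 0.339), RR gives ψ = 0.103, H_out = 4.895 kJ/mol
Linear interpolation between T = 356.1 (H_out = 4.895) and T = 357.8 (H_out = 5.732) on hF = 5.339 gives T ≈ 357.0 K, at which ψ = 0.11.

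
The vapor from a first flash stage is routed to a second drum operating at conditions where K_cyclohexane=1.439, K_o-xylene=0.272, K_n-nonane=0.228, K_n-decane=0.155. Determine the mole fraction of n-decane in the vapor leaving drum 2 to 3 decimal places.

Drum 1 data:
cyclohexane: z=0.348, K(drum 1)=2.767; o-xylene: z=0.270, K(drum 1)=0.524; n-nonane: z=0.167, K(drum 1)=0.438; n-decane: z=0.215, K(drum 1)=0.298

Drum 1:
Let ψ₁ = V/F and solve Σ zᵢ(Kᵢ−1)/(1+ψ₁(Kᵢ−1)) = 0.
g(0) = ΣzᵢKᵢ − 1 = 0.242 and g(1) = 1 − Σzᵢ/Kᵢ = -0.744, so a root lies in (0, 1).
Iterate (Newton) starting at ψ₁ = 0.46:
  ψ₁ = 0.460: g = -0.1748, g' = -0.758 → ψ₁ = 0.229
  ψ₁ = 0.229: g = 0.0057, g' = -0.847 → ψ₁ = 0.236
Converged at ψ₁ = 0.236.
Drum-1 compositions:
  cyclohexane: x = 0.246, y = 0.679
  o-xylene: x = 0.304, y = 0.159
  n-nonane: x = 0.193, y = 0.084
  n-decane: x = 0.258, y = 0.077
Drum-2 feed = drum-1 vapor: z₂ = (0.6795, 0.1594, 0.0843, 0.0768).
Drum 2:
Material balance + equilibrium reduce to Σ zᵢ(Kᵢ−1)/(1+ψ₂(Kᵢ−1)) = 0.
Feasibility: ΣzᵢKᵢ = 1.052, Σzᵢ/Kᵢ = 1.924 — both > 1, two phases present.
Iterate (Newton) starting at ψ₂ = 0.52:
  ψ₂ = 0.520: g = -0.1684, g' = -0.620 → ψ₂ = 0.249
  ψ₂ = 0.249: g = -0.0354, g' = -0.397 → ψ₂ = 0.159
  ψ₂ = 0.159: g = -0.0017, g' = -0.361 → ψ₂ = 0.155
Converged at ψ₂ = 0.155.
  cyclohexane: x = 0.636, y = 0.916
  o-xylene: x = 0.180, y = 0.049
  n-nonane: x = 0.096, y = 0.022
  n-decane: x = 0.088, y = 0.014

y_n-decane (drum 2) = 0.014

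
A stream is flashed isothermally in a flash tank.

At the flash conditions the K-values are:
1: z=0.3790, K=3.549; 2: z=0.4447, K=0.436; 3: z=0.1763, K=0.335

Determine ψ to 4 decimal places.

ψ = 0.3947

Material balance + equilibrium reduce to Σ zᵢ(Kᵢ−1)/(1+ψ(Kᵢ−1)) = 0.
Feasibility: ΣzᵢKᵢ = 1.5980, Σzᵢ/Kᵢ = 1.6530 — both > 1, two phases present.
Iterate (Newton) starting at ψ = 0.57:
  ψ = 0.5700: g = -0.16461, g' = -0.9187 → ψ = 0.3908
  ψ = 0.3908: g = 0.00381, g' = -0.9931 → ψ = 0.3947
Converged at ψ = 0.3947.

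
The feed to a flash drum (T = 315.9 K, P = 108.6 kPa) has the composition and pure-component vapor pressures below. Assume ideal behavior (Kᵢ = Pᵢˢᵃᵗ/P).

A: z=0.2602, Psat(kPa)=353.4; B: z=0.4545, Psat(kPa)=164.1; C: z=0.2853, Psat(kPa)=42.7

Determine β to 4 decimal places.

β = 0.8583

Raoult's law: Kᵢ = Pᵢˢᵃᵗ/P = Pᵢˢᵃᵗ/108.6.
  K_A = 353.4/108.6 = 3.254144, K_B = 164.1/108.6 = 1.511050, K_C = 42.7/108.6 = 0.393186
Material balance + equilibrium reduce to Σ zᵢ(Kᵢ−1)/(1+β(Kᵢ−1)) = 0.
Feasibility: ΣzᵢKᵢ = 1.6457, Σzᵢ/Kᵢ = 1.1064 — both > 1, two phases present.
Iterate (Newton) starting at β = 0.5:
  β = 0.5000: g = 0.21221, g' = -0.5840 → β = 0.8634
  β = 0.8634: g = -0.00339, g' = -0.6729 → β = 0.8583
Converged at β = 0.8583.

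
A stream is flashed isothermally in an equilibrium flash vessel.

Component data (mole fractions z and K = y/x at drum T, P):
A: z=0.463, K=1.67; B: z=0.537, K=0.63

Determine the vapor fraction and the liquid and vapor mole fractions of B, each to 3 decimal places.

ψ = 0.450, x_B = 0.644, y_B = 0.406

Binary case is linear: z₁(K₁−1)(1+ψ(K₂−1)) + z₂(K₂−1)(1+ψ(K₁−1)) = 0
⇒ ψ = [z₁(K₁−1)+z₂(K₂−1)] / [−(K₁−1)(K₂−1)] = 0.1115/0.2479 = 0.450
Compositions from xᵢ = zᵢ/(1+ψ(Kᵢ−1)), yᵢ = Kᵢxᵢ:
  A: x = 0.356, y = 0.594
  B: x = 0.644, y = 0.406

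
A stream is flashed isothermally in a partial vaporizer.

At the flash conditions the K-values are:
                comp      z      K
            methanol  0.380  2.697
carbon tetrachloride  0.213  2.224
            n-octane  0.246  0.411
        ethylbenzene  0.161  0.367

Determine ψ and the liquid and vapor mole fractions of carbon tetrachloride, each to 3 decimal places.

ψ = 0.707, x_carbon tetrachloride = 0.114, y_carbon tetrachloride = 0.254

Let ψ = V/F and solve Σ zᵢ(Kᵢ−1)/(1+ψ(Kᵢ−1)) = 0.
Check two-phase: ΣzᵢKᵢ = 1.659 > 1 and Σzᵢ/Kᵢ = 1.274 > 1, so g(0) = 0.659 > 0 and g(1) = -0.274 < 0.
Newton–Raphson from ψ = 0.33:
  ψ = 0.330: g = 0.2904, g' = -0.846 → ψ = 0.673
  ψ = 0.673: g = 0.0262, g' = -0.765 → ψ = 0.708
  ψ = 0.708: g = -0.0003, g' = -0.780 → ψ = 0.707
Converged at ψ = 0.707.
Compositions from xᵢ = zᵢ/(1+ψ(Kᵢ−1)), yᵢ = Kᵢxᵢ:
  methanol: x = 0.173, y = 0.466
  carbon tetrachloride: x = 0.114, y = 0.254
  n-octane: x = 0.422, y = 0.173
  ethylbenzene: x = 0.291, y = 0.107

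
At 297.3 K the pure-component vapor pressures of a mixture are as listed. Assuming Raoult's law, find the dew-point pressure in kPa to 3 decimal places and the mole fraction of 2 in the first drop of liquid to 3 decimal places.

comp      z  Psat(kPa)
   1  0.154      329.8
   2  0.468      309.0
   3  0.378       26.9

At the dew point ψ → 1, so Σzᵢ/Kᵢ = 1 with Kᵢ = Pᵢˢᵃᵗ/P ⇒ 1/P = Σzᵢ/Pᵢˢᵃᵗ.
1/P = 0.154/329.8 + 0.468/309.0 + 0.378/26.9 = 0.016034 ⇒ P = 62.369 kPa
xᵢ = zᵢP/Pᵢˢᵃᵗ ⇒ x_2 = 0.468·62.369/309.0 = 0.094

Pdew = 62.369 kPa, x_2 = 0.094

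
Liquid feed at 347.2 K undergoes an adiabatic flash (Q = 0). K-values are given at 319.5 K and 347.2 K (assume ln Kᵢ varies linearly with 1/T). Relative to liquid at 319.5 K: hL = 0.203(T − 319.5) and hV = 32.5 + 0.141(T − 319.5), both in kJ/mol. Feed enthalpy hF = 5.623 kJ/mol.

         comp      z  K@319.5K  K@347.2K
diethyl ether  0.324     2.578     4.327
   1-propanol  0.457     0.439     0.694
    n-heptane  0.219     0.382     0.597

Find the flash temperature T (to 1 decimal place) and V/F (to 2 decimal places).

T = 321.1 K, V/F = 0.16

Adiabatic flash: solve Rachford–Rice at each trial T, then check hF = ψ·hV(T) + (1−ψ)·hL(T).
  T = 319.5 K: K = (2.578, 0.439, 0.382), RR gives ψ = 0.131, H_out = 4.246 kJ/mol
  T = 347.2 K: K = (4.327, 0.694, 0.597), RR gives ψ = 0.751, H_out = 28.740 kJ/mol
  T = 333.4 K: K = (3.379, 0.558, 0.482), RR gives ψ = 0.409, H_out = 15.767 kJ/mol
  T = 326.4 K: K = (2.957, 0.496, 0.430), RR gives ψ = 0.271, H_out = 10.081 kJ/mol
  T = 322.9 K: K = (2.760, 0.466, 0.405), RR gives ψ = 0.201, H_out = 7.187 kJ/mol
  T = 321.2 K: K = (2.668, 0.453, 0.393), RR gives ψ = 0.166, H_out = 5.737 kJ/mol
Linear interpolation between T = 319.5 (H_out = 4.246) and T = 321.2 (H_out = 5.737) on hF = 5.623 gives T ≈ 321.1 K, at which ψ = 0.16.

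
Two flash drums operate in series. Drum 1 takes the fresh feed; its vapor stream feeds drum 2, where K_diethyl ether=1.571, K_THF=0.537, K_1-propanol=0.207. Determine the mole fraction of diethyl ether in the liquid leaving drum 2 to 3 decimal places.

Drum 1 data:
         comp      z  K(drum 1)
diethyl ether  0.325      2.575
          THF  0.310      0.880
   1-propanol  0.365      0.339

Drum 1:
Iterate (Newton) starting at ψ₁ = 0.42:
  ψ₁ = 0.420: g = -0.0651, g' = -0.603 → ψ₁ = 0.312
  ψ₁ = 0.312: g = 0.0006, g' = -0.620 → ψ₁ = 0.313
Converged at ψ₁ = 0.313.
Drum-1 compositions:
  diethyl ether: x = 0.218, y = 0.561
  THF: x = 0.322, y = 0.283
  1-propanol: x = 0.460, y = 0.156
Drum-2 feed = drum-1 vapor: z₂ = (0.5605, 0.2834, 0.1560).
Drum 2:
Let ψ₂ = V/F and solve Σ zᵢ(Kᵢ−1)/(1+ψ₂(Kᵢ−1)) = 0.
Check two-phase: ΣzᵢKᵢ = 1.065 > 1 and Σzᵢ/Kᵢ = 1.638 > 1, so g(0) = 0.065 > 0 and g(1) = -0.638 < 0.
Newton iteration, ψ₂⁰ = 0.5:
  ψ₂ = 0.500: g = -0.1268, g' = -0.483 → ψ₂ = 0.237
  ψ₂ = 0.237: g = -0.0180, g' = -0.367 → ψ₂ = 0.188
Converged at ψ₂ = 0.188.
  diethyl ether: x = 0.506, y = 0.795
  THF: x = 0.310, y = 0.167
  1-propanol: x = 0.183, y = 0.038

x_diethyl ether (drum 2) = 0.506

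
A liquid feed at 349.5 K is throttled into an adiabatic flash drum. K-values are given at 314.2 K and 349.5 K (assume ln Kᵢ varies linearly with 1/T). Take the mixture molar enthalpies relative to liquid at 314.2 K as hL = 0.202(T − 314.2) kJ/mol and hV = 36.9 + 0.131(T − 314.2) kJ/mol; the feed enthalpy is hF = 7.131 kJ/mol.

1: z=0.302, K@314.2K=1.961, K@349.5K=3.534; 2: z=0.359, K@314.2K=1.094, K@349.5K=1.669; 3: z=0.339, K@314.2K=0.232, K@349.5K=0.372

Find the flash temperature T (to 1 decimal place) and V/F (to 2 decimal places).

T = 315.8 K, V/F = 0.18

Adiabatic flash: solve Rachford–Rice at each trial T, then check hF = ψ·hV(T) + (1−ψ)·hL(T).
  T = 314.2 K: K = (1.961, 1.094, 0.232), RR gives ψ = 0.134, H_out = 4.962 kJ/mol
  T = 349.5 K: K = (3.534, 1.669, 0.372), RR gives ψ = 0.777, H_out = 33.855 kJ/mol
  T = 331.9 K: K = (2.676, 1.367, 0.298), RR gives ψ = 0.529, H_out = 22.426 kJ/mol
  T = 323.0 K: K = (2.299, 1.226, 0.264), RR gives ψ = 0.364, H_out = 14.992 kJ/mol
  T = 318.6 K: K = (2.125, 1.159, 0.247), RR gives ψ = 0.261, H_out = 10.444 kJ/mol
  T = 316.4 K: K = (2.042, 1.126, 0.240), RR gives ψ = 0.201, H_out = 7.843 kJ/mol
  T = 315.3 K: K = (2.001, 1.110, 0.236), RR gives ψ = 0.169, H_out = 6.441 kJ/mol
Linear interpolation between T = 315.3 (H_out = 6.441) and T = 316.4 (H_out = 7.843) on hF = 7.131 gives T ≈ 315.8 K, at which ψ = 0.18.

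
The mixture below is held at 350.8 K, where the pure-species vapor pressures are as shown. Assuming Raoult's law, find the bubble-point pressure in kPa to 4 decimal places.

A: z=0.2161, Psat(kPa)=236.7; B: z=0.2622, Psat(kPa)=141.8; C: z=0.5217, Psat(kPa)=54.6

Pbub = 116.8157 kPa

At the bubble point ψ → 0, so ΣzᵢKᵢ = 1 with Kᵢ = Pᵢˢᵃᵗ/P ⇒ P = ΣzᵢPᵢˢᵃᵗ.
P = 0.2161·236.7 + 0.2622·141.8 + 0.5217·54.6 = 116.8157 kPa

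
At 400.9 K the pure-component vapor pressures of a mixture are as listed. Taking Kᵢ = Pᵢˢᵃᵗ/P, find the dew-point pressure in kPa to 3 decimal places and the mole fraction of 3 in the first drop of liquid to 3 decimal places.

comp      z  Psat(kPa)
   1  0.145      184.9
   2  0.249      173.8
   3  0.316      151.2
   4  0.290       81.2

At the dew point ψ → 1, so Σzᵢ/Kᵢ = 1 with Kᵢ = Pᵢˢᵃᵗ/P ⇒ 1/P = Σzᵢ/Pᵢˢᵃᵗ.
1/P = 0.145/184.9 + 0.249/173.8 + 0.316/151.2 + 0.290/81.2 = 0.007878 ⇒ P = 126.932 kPa
xᵢ = zᵢP/Pᵢˢᵃᵗ ⇒ x_3 = 0.316·126.932/151.2 = 0.265

Pdew = 126.932 kPa, x_3 = 0.265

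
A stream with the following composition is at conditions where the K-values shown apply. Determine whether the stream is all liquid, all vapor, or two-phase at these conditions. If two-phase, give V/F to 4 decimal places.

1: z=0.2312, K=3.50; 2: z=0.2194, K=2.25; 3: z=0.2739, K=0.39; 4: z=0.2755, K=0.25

ΣzᵢKᵢ = 1.4785; Σzᵢ/Kᵢ = 1.9679.
Both exceed 1, so a two-phase solution exists.
Material balance + equilibrium reduce to Σ zᵢ(Kᵢ−1)/(1+ψ(Kᵢ−1)) = 0.
Newton–Raphson from ψ = 0.5:
  ψ = 0.5000: g = -0.14534, g' = -1.0230 → ψ = 0.3579
  ψ = 0.3579: g = -0.00167, g' = -1.0225 → ψ = 0.3563
Converged at ψ = 0.3563.

two-phase, V/F = 0.3563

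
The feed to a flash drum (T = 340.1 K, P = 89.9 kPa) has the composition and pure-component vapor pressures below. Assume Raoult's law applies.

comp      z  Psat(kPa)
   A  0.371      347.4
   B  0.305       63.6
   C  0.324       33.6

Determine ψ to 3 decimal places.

Raoult's law: Kᵢ = Pᵢˢᵃᵗ/P = Pᵢˢᵃᵗ/89.9.
  K_A = 347.4/89.9 = 3.86429, K_B = 63.6/89.9 = 0.70745, K_C = 33.6/89.9 = 0.37375
Let ψ = V/F and solve Σ zᵢ(Kᵢ−1)/(1+ψ(Kᵢ−1)) = 0.
Check two-phase: ΣzᵢKᵢ = 1.771 > 1 and Σzᵢ/Kᵢ = 1.394 > 1, so g(0) = 0.771 > 0 and g(1) = -0.394 < 0.
Newton–Raphson from ψ = 0.5:
  ψ = 0.500: g = 0.0370, g' = -0.820 → ψ = 0.545
  ψ = 0.545: g = 0.0006, g' = -0.794 → ψ = 0.546
Converged at ψ = 0.546.

ψ = 0.546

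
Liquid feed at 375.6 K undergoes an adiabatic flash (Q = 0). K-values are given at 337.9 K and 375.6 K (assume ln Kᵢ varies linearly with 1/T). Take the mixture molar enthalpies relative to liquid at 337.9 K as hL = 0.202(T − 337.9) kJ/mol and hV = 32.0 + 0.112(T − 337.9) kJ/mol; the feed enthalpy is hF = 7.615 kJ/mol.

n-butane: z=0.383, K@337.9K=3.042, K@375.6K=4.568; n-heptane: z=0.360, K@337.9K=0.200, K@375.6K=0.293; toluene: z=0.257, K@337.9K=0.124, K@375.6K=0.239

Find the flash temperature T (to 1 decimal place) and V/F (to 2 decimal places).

T = 344.5 K, V/F = 0.20

Adiabatic flash: solve Rachford–Rice at each trial T, then check hF = ψ·hV(T) + (1−ψ)·hL(T).
  T = 337.9 K: K = (3.042, 0.200, 0.124), RR gives ψ = 0.158, H_out = 5.063 kJ/mol
  T = 375.6 K: K = (4.568, 0.293, 0.239), RR gives ψ = 0.352, H_out = 17.681 kJ/mol
  T = 356.8 K: K = (3.770, 0.245, 0.175), RR gives ψ = 0.265, H_out = 11.859 kJ/mol
  T = 347.4 K: K = (3.398, 0.222, 0.148), RR gives ψ = 0.216, H_out = 8.650 kJ/mol
  T = 342.6 K: K = (3.216, 0.211, 0.136), RR gives ψ = 0.188, H_out = 6.890 kJ/mol
  T = 345.0 K: K = (3.306, 0.216, 0.142), RR gives ψ = 0.202, H_out = 7.782 kJ/mol
  T = 343.8 K: K = (3.261, 0.213, 0.139), RR gives ψ = 0.195, H_out = 7.339 kJ/mol
Linear interpolation between T = 343.8 (H_out = 7.339) and T = 345.0 (H_out = 7.782) on hF = 7.615 gives T ≈ 344.5 K, at which ψ = 0.20.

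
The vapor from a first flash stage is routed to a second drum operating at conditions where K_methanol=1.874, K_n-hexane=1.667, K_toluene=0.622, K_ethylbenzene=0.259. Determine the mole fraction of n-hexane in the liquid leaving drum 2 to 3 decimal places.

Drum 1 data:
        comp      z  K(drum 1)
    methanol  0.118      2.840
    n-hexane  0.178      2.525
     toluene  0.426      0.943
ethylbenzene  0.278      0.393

Drum 1:
Material balance + equilibrium reduce to Σ zᵢ(Kᵢ−1)/(1+ψ₁(Kᵢ−1)) = 0.
Feasibility: ΣzᵢKᵢ = 1.296, Σzᵢ/Kᵢ = 1.271 — both > 1, two phases present.
Newton iteration, ψ₁⁰ = 0.5:
  ψ₁ = 0.500: g = -0.0002, g' = -0.454 → ψ₁ = 0.500
Converged at ψ₁ = 0.500.
Drum-1 compositions:
  methanol: x = 0.061, y = 0.175
  n-hexane: x = 0.101, y = 0.255
  toluene: x = 0.438, y = 0.413
  ethylbenzene: x = 0.399, y = 0.157
Drum-2 feed = drum-1 vapor: z₂ = (0.1746, 0.2551, 0.4135, 0.1568).
Drum 2:
Rachford–Rice: g(ψ₂) = Σ zᵢ(Kᵢ−1)/(1+ψ₂(Kᵢ−1)) = 0.
Feasibility: ΣzᵢKᵢ = 1.050, Σzᵢ/Kᵢ = 1.516 — both > 1, two phases present.
Newton–Raphson from ψ₂ = 0.5:
  ψ₂ = 0.500: g = -0.1435, g' = -0.436 → ψ₂ = 0.170
  ψ₂ = 0.170: g = -0.0145, g' = -0.373 → ψ₂ = 0.132
Converged at ψ₂ = 0.132.
  methanol: x = 0.157, y = 0.293
  n-hexane: x = 0.234, y = 0.391
  toluene: x = 0.435, y = 0.271
  ethylbenzene: x = 0.174, y = 0.045

x_n-hexane (drum 2) = 0.234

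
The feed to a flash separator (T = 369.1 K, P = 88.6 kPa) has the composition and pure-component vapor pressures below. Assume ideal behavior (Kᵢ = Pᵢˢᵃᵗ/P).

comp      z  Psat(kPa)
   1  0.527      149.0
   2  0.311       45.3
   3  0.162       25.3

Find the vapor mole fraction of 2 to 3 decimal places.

Raoult's law: Kᵢ = Pᵢˢᵃᵗ/P = Pᵢˢᵃᵗ/88.6.
  K_1 = 149.0/88.6 = 1.68172, K_2 = 45.3/88.6 = 0.51129, K_3 = 25.3/88.6 = 0.28555
Iterate (Newton) starting at β = 0.64:
  β = 0.640: g = -0.1843, g' = -0.557 → β = 0.309
  β = 0.309: g = -0.0308, g' = -0.406 → β = 0.233
  β = 0.233: g = -0.0004, g' = -0.396 → β = 0.232
Converged at β = 0.232.
Compositions from xᵢ = zᵢ/(1+β(Kᵢ−1)), yᵢ = Kᵢxᵢ:
  1: x = 0.455, y = 0.765
  2: x = 0.351, y = 0.179
  3: x = 0.194, y = 0.055

y_2 = 0.179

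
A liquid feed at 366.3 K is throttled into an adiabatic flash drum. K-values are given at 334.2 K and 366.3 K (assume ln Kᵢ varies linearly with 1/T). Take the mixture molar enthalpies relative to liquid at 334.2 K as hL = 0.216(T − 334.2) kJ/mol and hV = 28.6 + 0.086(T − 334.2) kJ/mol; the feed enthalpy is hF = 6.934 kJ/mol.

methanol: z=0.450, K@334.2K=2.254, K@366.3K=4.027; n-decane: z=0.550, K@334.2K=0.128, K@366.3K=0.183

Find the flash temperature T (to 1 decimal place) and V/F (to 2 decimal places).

Adiabatic flash: solve Rachford–Rice at each trial T, then check hF = ψ·hV(T) + (1−ψ)·hL(T).
  T = 334.2 K: K = (2.254, 0.128), RR gives ψ = 0.077, H_out = 2.215 kJ/mol
  T = 366.3 K: K = (4.027, 0.183), RR gives ψ = 0.369, H_out = 15.950 kJ/mol
  T = 350.2 K: K = (3.050, 0.154), RR gives ψ = 0.264, H_out = 10.452 kJ/mol
  T = 342.2 K: K = (2.631, 0.141), RR gives ψ = 0.187, H_out = 6.871 kJ/mol
  T = 346.2 K: K = (2.836, 0.147), RR gives ψ = 0.228, H_out = 8.762 kJ/mol
  T = 344.2 K: K = (2.732, 0.144), RR gives ψ = 0.208, H_out = 7.845 kJ/mol
Linear interpolation between T = 342.2 (H_out = 6.871) and T = 344.2 (H_out = 7.845) on hF = 6.934 gives T ≈ 342.3 K, at which ψ = 0.19.

T = 342.3 K, V/F = 0.19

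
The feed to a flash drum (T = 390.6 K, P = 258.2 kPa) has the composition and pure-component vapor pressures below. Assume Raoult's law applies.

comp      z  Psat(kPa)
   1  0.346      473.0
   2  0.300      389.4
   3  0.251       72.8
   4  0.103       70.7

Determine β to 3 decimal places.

β = 0.371

Raoult's law: Kᵢ = Pᵢˢᵃᵗ/P = Pᵢˢᵃᵗ/258.2.
  K_1 = 473.0/258.2 = 1.83191, K_2 = 389.4/258.2 = 1.50813, K_3 = 72.8/258.2 = 0.28195, K_4 = 70.7/258.2 = 0.27382
Let β = V/F and solve Σ zᵢ(Kᵢ−1)/(1+β(Kᵢ−1)) = 0.
Feasibility: ΣzᵢKᵢ = 1.185, Σzᵢ/Kᵢ = 1.654 — both > 1, two phases present.
Newton iteration, β⁰ = 0.45:
  β = 0.450: g = -0.0439, g' = -0.580 → β = 0.374
  β = 0.374: g = -0.0017, g' = -0.538 → β = 0.371
Converged at β = 0.371.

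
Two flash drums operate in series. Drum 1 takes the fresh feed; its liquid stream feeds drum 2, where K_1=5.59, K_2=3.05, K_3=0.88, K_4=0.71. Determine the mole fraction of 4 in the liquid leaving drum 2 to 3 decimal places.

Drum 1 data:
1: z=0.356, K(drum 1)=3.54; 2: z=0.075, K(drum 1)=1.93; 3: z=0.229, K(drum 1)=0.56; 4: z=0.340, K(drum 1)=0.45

x_4 (drum 2) = 0.609

Drum 1:
Material balance + equilibrium reduce to Σ zᵢ(Kᵢ−1)/(1+ψ₁(Kᵢ−1)) = 0.
Feasibility: ΣzᵢKᵢ = 1.686, Σzᵢ/Kᵢ = 1.304 — both > 1, two phases present.
Iterate (Newton) starting at ψ₁ = 0.5:
  ψ₁ = 0.500: g = 0.0588, g' = -0.744 → ψ₁ = 0.579
  ψ₁ = 0.579: g = 0.0017, g' = -0.705 → ψ₁ = 0.581
Converged at ψ₁ = 0.581.
Drum-1 compositions:
  1: x = 0.144, y = 0.509
  2: x = 0.049, y = 0.094
  3: x = 0.308, y = 0.172
  4: x = 0.500, y = 0.225
Drum-2 feed = drum-1 liquid: z₂ = (0.1437, 0.0487, 0.3077, 0.4999).
Drum 2:
Rachford–Rice: g(ψ₂) = Σ zᵢ(Kᵢ−1)/(1+ψ₂(Kᵢ−1)) = 0.
Check two-phase: ΣzᵢKᵢ = 1.578 > 1 and Σzᵢ/Kᵢ = 1.095 > 1, so g(0) = 0.578 > 0 and g(1) = -0.095 < 0.
Newton–Raphson from ψ₂ = 0.69:
  ψ₂ = 0.690: g = -0.0218, g' = -0.280 → ψ₂ = 0.612
  ψ₂ = 0.612: g = 0.0013, g' = -0.316 → ψ₂ = 0.616
Converged at ψ₂ = 0.616.
  1: x = 0.038, y = 0.210
  2: x = 0.022, y = 0.066
  3: x = 0.332, y = 0.292
  4: x = 0.609, y = 0.432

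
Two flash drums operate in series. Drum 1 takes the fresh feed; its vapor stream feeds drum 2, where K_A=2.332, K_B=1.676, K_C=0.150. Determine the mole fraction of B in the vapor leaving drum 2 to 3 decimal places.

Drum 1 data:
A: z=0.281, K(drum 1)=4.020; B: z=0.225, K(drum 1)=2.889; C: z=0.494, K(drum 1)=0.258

y_B (drum 2) = 0.380

Drum 1:
Material balance + equilibrium reduce to Σ zᵢ(Kᵢ−1)/(1+ψ₁(Kᵢ−1)) = 0.
g(0) = ΣzᵢKᵢ − 1 = 0.907 and g(1) = 1 − Σzᵢ/Kᵢ = -1.063, so a root lies in (0, 1).
Newton–Raphson from ψ₁ = 0.54:
  ψ₁ = 0.540: g = -0.0786, g' = -1.324 → ψ₁ = 0.481
  ψ₁ = 0.481: g = -0.0008, g' = -1.304 → ψ₁ = 0.480
Converged at ψ₁ = 0.480.
Drum-1 compositions:
  A: x = 0.115, y = 0.461
  B: x = 0.118, y = 0.341
  C: x = 0.767, y = 0.198
Drum-2 feed = drum-1 vapor: z₂ = (0.4611, 0.3409, 0.1980).
Drum 2:
Newton iteration, ψ₂⁰ = 0.67:
  ψ₂ = 0.670: g = 0.0923, g' = -1.074 → ψ₂ = 0.756
  ψ₂ = 0.756: g = -0.0122, g' = -1.391 → ψ₂ = 0.747
Converged at ψ₂ = 0.747.
  A: x = 0.231, y = 0.539
  B: x = 0.227, y = 0.380
  C: x = 0.542, y = 0.081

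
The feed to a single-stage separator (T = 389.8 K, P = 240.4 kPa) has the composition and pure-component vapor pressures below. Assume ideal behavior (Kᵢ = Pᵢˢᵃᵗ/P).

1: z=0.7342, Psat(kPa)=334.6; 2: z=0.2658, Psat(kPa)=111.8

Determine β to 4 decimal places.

β = 0.6942

Raoult's law: Kᵢ = Pᵢˢᵃᵗ/P = Pᵢˢᵃᵗ/240.4.
  K_1 = 334.6/240.4 = 1.391847, K_2 = 111.8/240.4 = 0.465058
Newton–Raphson from β = 0.3:
  β = 0.3000: g = 0.08806, g' = -0.1982 → β = 0.7444
  β = 0.7444: g = -0.01353, g' = -0.2776 → β = 0.6956
  β = 0.6956: g = -0.00038, g' = -0.2625 → β = 0.6942
Converged at β = 0.6942.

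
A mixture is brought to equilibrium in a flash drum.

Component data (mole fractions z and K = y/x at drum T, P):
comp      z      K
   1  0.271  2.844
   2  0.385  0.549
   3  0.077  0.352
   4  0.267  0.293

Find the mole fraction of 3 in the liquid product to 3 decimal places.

Let ψ = V/F and solve Σ zᵢ(Kᵢ−1)/(1+ψ(Kᵢ−1)) = 0.
Feasibility: ΣzᵢKᵢ = 1.087, Σzᵢ/Kᵢ = 1.927 — both > 1, two phases present.
Newton iteration, ψ⁰ = 0.44:
  ψ = 0.440: g = -0.2845, g' = -0.747 → ψ = 0.059
  ψ = 0.059: g = 0.0233, g' = -1.012 → ψ = 0.082
  ψ = 0.082: g = 0.0005, g' = -0.966 → ψ = 0.083
Converged at ψ = 0.083.
Compositions from xᵢ = zᵢ/(1+ψ(Kᵢ−1)), yᵢ = Kᵢxᵢ:
  1: x = 0.235, y = 0.669
  2: x = 0.400, y = 0.220
  3: x = 0.081, y = 0.029
  4: x = 0.284, y = 0.083

x_3 = 0.081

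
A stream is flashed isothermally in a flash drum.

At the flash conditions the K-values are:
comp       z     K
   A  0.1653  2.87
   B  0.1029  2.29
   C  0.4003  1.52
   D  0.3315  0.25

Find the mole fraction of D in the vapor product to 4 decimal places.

Material balance + equilibrium reduce to Σ zᵢ(Kᵢ−1)/(1+β(Kᵢ−1)) = 0.
g(0) = ΣzᵢKᵢ − 1 = 0.4014 and g(1) = 1 − Σzᵢ/Kᵢ = -0.6919, so a root lies in (0, 1).
Newton–Raphson from β = 0.58:
  β = 0.5800: g = -0.05591, g' = -0.8371 → β = 0.5132
  β = 0.5132: g = -0.00230, g' = -0.7728 → β = 0.5102
Converged at β = 0.5102.
Compositions from xᵢ = zᵢ/(1+β(Kᵢ−1)), yᵢ = Kᵢxᵢ:
  A: x = 0.0846, y = 0.2428
  B: x = 0.0621, y = 0.1421
  C: x = 0.3164, y = 0.4809
  D: x = 0.5370, y = 0.1342

y_D = 0.1342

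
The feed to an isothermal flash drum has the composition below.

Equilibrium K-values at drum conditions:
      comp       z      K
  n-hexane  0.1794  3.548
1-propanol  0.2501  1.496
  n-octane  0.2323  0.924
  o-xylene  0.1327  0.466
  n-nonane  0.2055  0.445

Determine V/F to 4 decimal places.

V/F = 0.5609

Iterate (Newton) starting at V/F = 0.5:
  V/F = 0.5000: g = 0.02753, g' = -0.4579 → V/F = 0.5601
  V/F = 0.5601: g = 0.00036, g' = -0.4472 → V/F = 0.5609
Converged at V/F = 0.5609.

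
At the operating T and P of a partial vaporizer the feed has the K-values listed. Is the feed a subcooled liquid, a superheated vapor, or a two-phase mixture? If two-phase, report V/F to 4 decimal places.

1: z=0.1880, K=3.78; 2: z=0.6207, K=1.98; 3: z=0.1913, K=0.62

ΣzᵢKᵢ = 2.0582; Σzᵢ/Kᵢ = 0.6718.
Since Σzᵢ/Kᵢ < 1 the mixture is above its dew point — single vapor phase.

superheated vapor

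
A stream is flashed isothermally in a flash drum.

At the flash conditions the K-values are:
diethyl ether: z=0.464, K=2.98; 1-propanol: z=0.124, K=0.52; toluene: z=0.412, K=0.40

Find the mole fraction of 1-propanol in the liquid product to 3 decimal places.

Rachford–Rice: g(ψ) = Σ zᵢ(Kᵢ−1)/(1+ψ(Kᵢ−1)) = 0.
g(0) = ΣzᵢKᵢ − 1 = 0.612 and g(1) = 1 − Σzᵢ/Kᵢ = -0.424, so a root lies in (0, 1).
Newton–Raphson from ψ = 0.67:
  ψ = 0.670: g = -0.1062, g' = -0.813 → ψ = 0.539
  ψ = 0.539: g = -0.0015, g' = -0.802 → ψ = 0.537
Converged at ψ = 0.537.
Compositions from xᵢ = zᵢ/(1+ψ(Kᵢ−1)), yᵢ = Kᵢxᵢ:
  diethyl ether: x = 0.225, y = 0.670
  1-propanol: x = 0.167, y = 0.087
  toluene: x = 0.608, y = 0.243

x_1-propanol = 0.167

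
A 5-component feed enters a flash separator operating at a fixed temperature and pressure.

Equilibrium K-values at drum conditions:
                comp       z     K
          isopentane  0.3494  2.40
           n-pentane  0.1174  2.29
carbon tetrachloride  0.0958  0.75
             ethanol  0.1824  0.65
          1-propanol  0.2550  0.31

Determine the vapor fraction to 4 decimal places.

ψ = 0.5101

Let ψ = V/F and solve Σ zᵢ(Kᵢ−1)/(1+ψ(Kᵢ−1)) = 0.
g(0) = ΣzᵢKᵢ − 1 = 0.3769 and g(1) = 1 − Σzᵢ/Kᵢ = -0.4278, so a root lies in (0, 1).
Newton–Raphson from ψ = 0.5:
  ψ = 0.5000: g = 0.00643, g' = -0.6328 → ψ = 0.5102
  ψ = 0.5102: g = -0.00001, g' = -0.6342 → ψ = 0.5101
Converged at ψ = 0.5101.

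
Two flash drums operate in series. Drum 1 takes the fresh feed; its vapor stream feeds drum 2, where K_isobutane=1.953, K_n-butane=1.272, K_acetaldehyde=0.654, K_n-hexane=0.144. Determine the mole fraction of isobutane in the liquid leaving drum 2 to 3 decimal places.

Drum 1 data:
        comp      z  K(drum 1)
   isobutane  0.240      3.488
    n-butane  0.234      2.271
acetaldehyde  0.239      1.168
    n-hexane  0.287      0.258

x_isobutane (drum 2) = 0.229

Drum 1:
Rachford–Rice: g(ψ₁) = Σ zᵢ(Kᵢ−1)/(1+ψ₁(Kᵢ−1)) = 0.
g(0) = ΣzᵢKᵢ − 1 = 0.722 and g(1) = 1 − Σzᵢ/Kᵢ = -0.489, so a root lies in (0, 1).
Iterate (Newton) starting at ψ₁ = 0.47:
  ψ₁ = 0.470: g = 0.1717, g' = -0.842 → ψ₁ = 0.674
  ψ₁ = 0.674: g = -0.0065, g' = -0.955 → ψ₁ = 0.667
Converged at ψ₁ = 0.667.
Drum-1 compositions:
  isobutane: x = 0.090, y = 0.315
  n-butane: x = 0.127, y = 0.288
  acetaldehyde: x = 0.215, y = 0.251
  n-hexane: x = 0.568, y = 0.147
Drum-2 feed = drum-1 vapor: z₂ = (0.3148, 0.2876, 0.2510, 0.1466).
Drum 2:
Material balance + equilibrium reduce to Σ zᵢ(Kᵢ−1)/(1+ψ₂(Kᵢ−1)) = 0.
Check two-phase: ΣzᵢKᵢ = 1.166 > 1 and Σzᵢ/Kᵢ = 1.789 > 1, so g(0) = 0.166 > 0 and g(1) = -0.789 < 0.
Newton–Raphson from ψ₂ = 0.5:
  ψ₂ = 0.500: g = -0.0524, g' = -0.520 → ψ₂ = 0.399
  ψ₂ = 0.399: g = -0.0036, g' = -0.456 → ψ₂ = 0.391
Converged at ψ₂ = 0.391.
  isobutane: x = 0.229, y = 0.448
  n-butane: x = 0.260, y = 0.331
  acetaldehyde: x = 0.290, y = 0.190
  n-hexane: x = 0.220, y = 0.032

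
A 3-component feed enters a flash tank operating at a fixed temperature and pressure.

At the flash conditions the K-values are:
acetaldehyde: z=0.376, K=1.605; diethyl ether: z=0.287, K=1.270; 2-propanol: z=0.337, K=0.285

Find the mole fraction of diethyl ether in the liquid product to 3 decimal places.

Let ψ = V/F and solve Σ zᵢ(Kᵢ−1)/(1+ψ(Kᵢ−1)) = 0.
g(0) = ΣzᵢKᵢ − 1 = 0.064 and g(1) = 1 − Σzᵢ/Kᵢ = -0.643, so a root lies in (0, 1).
Newton iteration, ψ⁰ = 0.5:
  ψ = 0.500: g = -0.1321, g' = -0.515 → ψ = 0.243
  ψ = 0.243: g = -0.0207, g' = -0.375 → ψ = 0.188
  ψ = 0.188: g = -0.0004, g' = -0.360 → ψ = 0.187
Converged at ψ = 0.187.
Compositions from xᵢ = zᵢ/(1+ψ(Kᵢ−1)), yᵢ = Kᵢxᵢ:
  acetaldehyde: x = 0.338, y = 0.542
  diethyl ether: x = 0.273, y = 0.347
  2-propanol: x = 0.389, y = 0.111

x_diethyl ether = 0.273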